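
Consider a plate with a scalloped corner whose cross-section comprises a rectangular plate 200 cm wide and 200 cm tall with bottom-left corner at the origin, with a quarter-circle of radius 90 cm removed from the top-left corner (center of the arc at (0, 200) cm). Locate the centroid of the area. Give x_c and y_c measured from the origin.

x_c = 111.69 cm, y_c = 88.31 cm

Part | A | x̄ᵢ | ȳᵢ | A·x̄ᵢ | A·ȳᵢ
plate | 40000.00 | 100.00 | 100.00 | 4000000.00 | 4000000.00
removed quarter-circle | -6361.73 | 38.20 | 161.80 | -243000.00 | -1029345.02
Σ | 33638.27 |  |  | 3757000.00 | 2970654.98
x_c = 3757000.00 / 33638.27 = 111.69 cm
y_c = 2970654.98 / 33638.27 = 88.31 cm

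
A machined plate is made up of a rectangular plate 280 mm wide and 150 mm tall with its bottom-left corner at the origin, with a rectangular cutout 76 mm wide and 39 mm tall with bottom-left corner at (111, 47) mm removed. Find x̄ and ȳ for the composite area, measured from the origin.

x̄ = 139.32 mm, ȳ = 75.65 mm

plate: A = 280 × 150 = 42000.00, centroid at (140.00, 75.00).
hole: A = −(76 × 39) = -2964.00, centroid at (149.00, 66.50).
ΣA = 39036.00 mm², ΣAx̄ = 5438364.00 mm³, ΣAȳ = 2952894.00 mm³.
x̄ = 5438364.00/39036.00 = 139.32 mm; ȳ = 2952894.00/39036.00 = 75.65 mm.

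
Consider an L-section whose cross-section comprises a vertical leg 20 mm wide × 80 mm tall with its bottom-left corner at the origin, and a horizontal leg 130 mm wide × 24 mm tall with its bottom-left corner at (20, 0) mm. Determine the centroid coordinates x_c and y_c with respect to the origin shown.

x_c = 59.58 mm, y_c = 21.49 mm

vertical leg: A = 20 × 80 = 1600.00, centroid at (10.00, 40.00).
horizontal leg: A = 130 × 24 = 3120.00, centroid at (85.00, 12.00).
ΣA = 4720.00 mm², ΣAx_c = 281200.00 mm³, ΣAy_c = 101440.00 mm³.
x_c = 281200.00/4720.00 = 59.58 mm; y_c = 101440.00/4720.00 = 21.49 mm.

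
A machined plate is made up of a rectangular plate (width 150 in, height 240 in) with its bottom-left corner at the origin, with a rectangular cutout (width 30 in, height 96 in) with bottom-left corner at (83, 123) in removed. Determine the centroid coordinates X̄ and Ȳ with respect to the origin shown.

Part | A | x̄ᵢ | ȳᵢ | A·x̄ᵢ | A·ȳᵢ
plate | 36000.00 | 75.00 | 120.00 | 2700000.00 | 4320000.00
hole | -2880.00 | 98.00 | 171.00 | -282240.00 | -492480.00
Σ | 33120.00 |  |  | 2417760.00 | 3827520.00
X̄ = 2417760.00 / 33120.00 = 73.00 in
Ȳ = 3827520.00 / 33120.00 = 115.57 in

X̄ = 73.00 in, Ȳ = 115.57 in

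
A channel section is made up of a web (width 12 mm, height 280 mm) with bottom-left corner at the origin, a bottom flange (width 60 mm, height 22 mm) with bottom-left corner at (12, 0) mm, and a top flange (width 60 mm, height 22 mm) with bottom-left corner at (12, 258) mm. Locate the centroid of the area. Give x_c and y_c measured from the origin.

web: A = 12 × 280 = 3360.00, centroid at (6.00, 140.00).
bottom flange: A = 60 × 22 = 1320.00, centroid at (42.00, 11.00).
top flange: A = 60 × 22 = 1320.00, centroid at (42.00, 269.00).
ΣA = 6000.00 mm²
ΣAx_c = (3360.00)(6.00) + (1320.00)(42.00) + (1320.00)(42.00) = 131040.00 mm³
ΣAy_c = (3360.00)(140.00) + (1320.00)(11.00) + (1320.00)(269.00) = 840000.00 mm³
x_c = 131040.00 / 6000.00 = 21.84 mm
y_c = 840000.00 / 6000.00 = 140.00 mm

x_c = 21.84 mm, y_c = 140.00 mm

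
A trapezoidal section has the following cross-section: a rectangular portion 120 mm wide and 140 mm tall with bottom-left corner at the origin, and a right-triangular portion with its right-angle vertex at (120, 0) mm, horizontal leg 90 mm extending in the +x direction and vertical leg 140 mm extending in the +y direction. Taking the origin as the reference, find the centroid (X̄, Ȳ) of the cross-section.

X̄ = 84.55 mm, Ȳ = 63.64 mm

rectangular portion: A = 120 × 140 = 16800.00, centroid at (60.00, 70.00).
triangular portion: A = ½·90·140 = 6300.00, centroid at (150.00, 46.67).
ΣA = 23100.00 mm²
ΣAX̄ = (16800.00)(60.00) + (6300.00)(150.00) = 1953000.00 mm³
ΣAȲ = (16800.00)(70.00) + (6300.00)(46.67) = 1470000.00 mm³
X̄ = 1953000.00 / 23100.00 = 84.55 mm
Ȳ = 1470000.00 / 23100.00 = 63.64 mm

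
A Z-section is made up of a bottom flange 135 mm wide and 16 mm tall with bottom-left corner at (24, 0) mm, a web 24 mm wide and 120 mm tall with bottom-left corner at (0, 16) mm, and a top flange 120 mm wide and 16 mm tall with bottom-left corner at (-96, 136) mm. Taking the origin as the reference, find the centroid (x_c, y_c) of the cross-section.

bottom flange: A = 135 × 16 = 2160.00, centroid at (91.50, 8.00).
web: A = 24 × 120 = 2880.00, centroid at (12.00, 76.00).
top flange: A = 120 × 16 = 1920.00, centroid at (-36.00, 144.00).
ΣA = 6960.00 mm², ΣAx_c = 163080.00 mm³, ΣAy_c = 512640.00 mm³.
x_c = 163080.00/6960.00 = 23.43 mm; y_c = 512640.00/6960.00 = 73.66 mm.

x_c = 23.43 mm, y_c = 73.66 mm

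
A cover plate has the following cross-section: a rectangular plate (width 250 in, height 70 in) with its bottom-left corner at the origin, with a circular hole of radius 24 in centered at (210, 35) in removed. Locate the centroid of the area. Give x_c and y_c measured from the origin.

x_c = 115.20 in, y_c = 35.00 in

Part | A | x̄ᵢ | ȳᵢ | A·x̄ᵢ | A·ȳᵢ
plate | 17500.00 | 125.00 | 35.00 | 2187500.00 | 612500.00
hole | -1809.56 | 210.00 | 35.00 | -380007.05 | -63334.51
Σ | 15690.44 |  |  | 1807492.95 | 549165.49
x_c = 1807492.95 / 15690.44 = 115.20 in
y_c = 549165.49 / 15690.44 = 35.00 in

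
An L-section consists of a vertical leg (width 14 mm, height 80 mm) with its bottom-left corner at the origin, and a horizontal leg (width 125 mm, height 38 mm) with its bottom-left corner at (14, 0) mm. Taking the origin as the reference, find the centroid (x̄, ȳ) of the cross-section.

x̄ = 63.24 mm, ȳ = 23.01 mm

vertical leg: A = 14 × 80 = 1120.00, centroid at (7.00, 40.00).
horizontal leg: A = 125 × 38 = 4750.00, centroid at (76.50, 19.00).
ΣA = 5870.00 mm², ΣAx̄ = 371215.00 mm³, ΣAȳ = 135050.00 mm³.
x̄ = 371215.00/5870.00 = 63.24 mm; ȳ = 135050.00/5870.00 = 23.01 mm.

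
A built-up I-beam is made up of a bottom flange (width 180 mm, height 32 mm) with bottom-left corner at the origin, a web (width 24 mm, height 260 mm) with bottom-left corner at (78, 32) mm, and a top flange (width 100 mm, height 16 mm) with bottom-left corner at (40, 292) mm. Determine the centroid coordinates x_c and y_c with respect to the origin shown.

x_c = 90.00 mm, y_c = 116.40 mm

Part | A | x̄ᵢ | ȳᵢ | A·x̄ᵢ | A·ȳᵢ
bottom flange | 5760.00 | 90.00 | 16.00 | 518400.00 | 92160.00
web | 6240.00 | 90.00 | 162.00 | 561600.00 | 1010880.00
top flange | 1600.00 | 90.00 | 300.00 | 144000.00 | 480000.00
Σ | 13600.00 |  |  | 1224000.00 | 1583040.00
x_c = 1224000.00 / 13600.00 = 90.00 mm
y_c = 1583040.00 / 13600.00 = 116.40 mm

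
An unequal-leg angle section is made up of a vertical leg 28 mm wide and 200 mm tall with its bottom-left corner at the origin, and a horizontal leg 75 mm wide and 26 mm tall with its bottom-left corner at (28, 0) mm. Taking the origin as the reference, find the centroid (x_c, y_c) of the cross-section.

vertical leg: A = 28 × 200 = 5600.00, centroid at (14.00, 100.00).
horizontal leg: A = 75 × 26 = 1950.00, centroid at (65.50, 13.00).
ΣA = 7550.00 mm²
ΣAx_c = (5600.00)(14.00) + (1950.00)(65.50) = 206125.00 mm³
ΣAy_c = (5600.00)(100.00) + (1950.00)(13.00) = 585350.00 mm³
x_c = 206125.00 / 7550.00 = 27.30 mm
y_c = 585350.00 / 7550.00 = 77.53 mm

x_c = 27.30 mm, y_c = 77.53 mm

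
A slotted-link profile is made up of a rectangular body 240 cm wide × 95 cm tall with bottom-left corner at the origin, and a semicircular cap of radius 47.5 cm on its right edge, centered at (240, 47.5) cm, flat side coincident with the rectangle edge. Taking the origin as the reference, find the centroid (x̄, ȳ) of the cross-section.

rectangular body: A = 240 × 95 = 22800.00, centroid at (120.00, 47.50).
semicircular end: A = ½π·47.5² = 3544.11, centroid at (260.16, 47.50).
ΣA = 26344.11 cm², ΣAx̄ = 3658034.13 cm³, ΣAȳ = 1251345.19 cm³.
x̄ = 3658034.13/26344.11 = 138.86 cm; ȳ = 1251345.19/26344.11 = 47.50 cm.

x̄ = 138.86 cm, ȳ = 47.50 cm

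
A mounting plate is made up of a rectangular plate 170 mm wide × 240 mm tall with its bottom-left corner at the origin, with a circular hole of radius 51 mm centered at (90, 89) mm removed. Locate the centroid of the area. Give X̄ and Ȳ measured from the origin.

plate: A = 170 × 240 = 40800.00, centroid at (85.00, 120.00).
hole: A = −π·51² = -8171.28, centroid at (90.00, 89.00).
ΣA = 32628.72 mm²
ΣAX̄ = (40800.00)(85.00) + (-8171.28)(90.00) = 2732584.58 mm³
ΣAȲ = (40800.00)(120.00) + (-8171.28)(89.00) = 4168755.86 mm³
X̄ = 2732584.58 / 32628.72 = 83.75 mm
Ȳ = 4168755.86 / 32628.72 = 127.76 mm

X̄ = 83.75 mm, Ȳ = 127.76 mm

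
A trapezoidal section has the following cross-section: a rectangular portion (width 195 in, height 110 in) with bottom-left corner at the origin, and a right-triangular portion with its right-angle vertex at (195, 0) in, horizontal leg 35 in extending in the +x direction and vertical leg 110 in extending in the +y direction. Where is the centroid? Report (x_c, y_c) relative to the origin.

Part | A | x̄ᵢ | ȳᵢ | A·x̄ᵢ | A·ȳᵢ
rectangular portion | 21450.00 | 97.50 | 55.00 | 2091375.00 | 1179750.00
triangular portion | 1925.00 | 206.67 | 36.67 | 397833.33 | 70583.33
Σ | 23375.00 |  |  | 2489208.33 | 1250333.33
x_c = 2489208.33 / 23375.00 = 106.49 in
y_c = 1250333.33 / 23375.00 = 53.49 in

x_c = 106.49 in, y_c = 53.49 in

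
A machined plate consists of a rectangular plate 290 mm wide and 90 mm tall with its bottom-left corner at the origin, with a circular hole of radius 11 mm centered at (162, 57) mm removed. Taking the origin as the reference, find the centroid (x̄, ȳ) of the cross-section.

plate: A = 290 × 90 = 26100.00, centroid at (145.00, 45.00).
hole: A = −π·11² = -380.13, centroid at (162.00, 57.00).
ΣA = 25719.87 mm², ΣAx̄ = 3722918.50 mm³, ΣAȳ = 1152832.44 mm³.
x̄ = 3722918.50/25719.87 = 144.75 mm; ȳ = 1152832.44/25719.87 = 44.82 mm.

x̄ = 144.75 mm, ȳ = 44.82 mm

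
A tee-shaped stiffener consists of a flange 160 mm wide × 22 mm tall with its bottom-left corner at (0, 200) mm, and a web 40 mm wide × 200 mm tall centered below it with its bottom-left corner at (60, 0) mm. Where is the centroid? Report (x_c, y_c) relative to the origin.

web: A = 40 × 200 = 8000.00, centroid at (80.00, 100.00).
flange: A = 160 × 22 = 3520.00, centroid at (80.00, 211.00).
ΣA = 11520.00 mm², ΣAx_c = 921600.00 mm³, ΣAy_c = 1542720.00 mm³.
x_c = 921600.00/11520.00 = 80.00 mm; y_c = 1542720.00/11520.00 = 133.92 mm.

x_c = 80.00 mm, y_c = 133.92 mm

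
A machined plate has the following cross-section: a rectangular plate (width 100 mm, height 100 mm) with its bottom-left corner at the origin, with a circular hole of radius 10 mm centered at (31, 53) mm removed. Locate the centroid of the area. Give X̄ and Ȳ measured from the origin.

Part | A | x̄ᵢ | ȳᵢ | A·x̄ᵢ | A·ȳᵢ
plate | 10000.00 | 50.00 | 50.00 | 500000.00 | 500000.00
hole | -314.16 | 31.00 | 53.00 | -9738.94 | -16650.44
Σ | 9685.84 |  |  | 490261.06 | 483349.56
X̄ = 490261.06 / 9685.84 = 50.62 mm
Ȳ = 483349.56 / 9685.84 = 49.90 mm

X̄ = 50.62 mm, Ȳ = 49.90 mm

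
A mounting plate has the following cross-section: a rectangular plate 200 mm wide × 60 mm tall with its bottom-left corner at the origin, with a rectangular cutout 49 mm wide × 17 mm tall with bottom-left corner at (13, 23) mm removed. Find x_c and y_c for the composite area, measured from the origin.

Part | A | x̄ᵢ | ȳᵢ | A·x̄ᵢ | A·ȳᵢ
plate | 12000.00 | 100.00 | 30.00 | 1200000.00 | 360000.00
hole | -833.00 | 37.50 | 31.50 | -31237.50 | -26239.50
Σ | 11167.00 |  |  | 1168762.50 | 333760.50
x_c = 1168762.50 / 11167.00 = 104.66 mm
y_c = 333760.50 / 11167.00 = 29.89 mm

x_c = 104.66 mm, y_c = 29.89 mm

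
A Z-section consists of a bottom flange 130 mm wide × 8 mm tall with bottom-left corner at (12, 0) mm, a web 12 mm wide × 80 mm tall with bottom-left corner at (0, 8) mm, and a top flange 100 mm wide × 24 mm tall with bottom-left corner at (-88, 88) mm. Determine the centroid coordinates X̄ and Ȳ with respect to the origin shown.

bottom flange: A = 130 × 8 = 1040.00, centroid at (77.00, 4.00).
web: A = 12 × 80 = 960.00, centroid at (6.00, 48.00).
top flange: A = 100 × 24 = 2400.00, centroid at (-38.00, 100.00).
ΣA = 4400.00 mm²
ΣAX̄ = (1040.00)(77.00) + (960.00)(6.00) + (2400.00)(-38.00) = -5360.00 mm³
ΣAȲ = (1040.00)(4.00) + (960.00)(48.00) + (2400.00)(100.00) = 290240.00 mm³
X̄ = -5360.00 / 4400.00 = -1.22 mm
Ȳ = 290240.00 / 4400.00 = 65.96 mm

X̄ = -1.22 mm, Ȳ = 65.96 mm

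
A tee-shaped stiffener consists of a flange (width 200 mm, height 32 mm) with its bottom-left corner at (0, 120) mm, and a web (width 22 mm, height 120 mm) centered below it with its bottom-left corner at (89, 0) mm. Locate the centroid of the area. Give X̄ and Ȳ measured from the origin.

Part | A | x̄ᵢ | ȳᵢ | A·x̄ᵢ | A·ȳᵢ
web | 2640.00 | 100.00 | 60.00 | 264000.00 | 158400.00
flange | 6400.00 | 100.00 | 136.00 | 640000.00 | 870400.00
Σ | 9040.00 |  |  | 904000.00 | 1028800.00
X̄ = 904000.00 / 9040.00 = 100.00 mm
Ȳ = 1028800.00 / 9040.00 = 113.81 mm

X̄ = 100.00 mm, Ȳ = 113.81 mm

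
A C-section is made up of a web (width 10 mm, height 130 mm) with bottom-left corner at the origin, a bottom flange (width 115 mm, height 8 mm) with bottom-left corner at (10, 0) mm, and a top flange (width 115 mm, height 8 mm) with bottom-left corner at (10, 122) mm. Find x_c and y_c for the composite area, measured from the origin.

web: A = 10 × 130 = 1300.00, centroid at (5.00, 65.00).
bottom flange: A = 115 × 8 = 920.00, centroid at (67.50, 4.00).
top flange: A = 115 × 8 = 920.00, centroid at (67.50, 126.00).
ΣA = 3140.00 mm², ΣAx_c = 130700.00 mm³, ΣAy_c = 204100.00 mm³.
x_c = 130700.00/3140.00 = 41.62 mm; y_c = 204100.00/3140.00 = 65.00 mm.

x_c = 41.62 mm, y_c = 65.00 mm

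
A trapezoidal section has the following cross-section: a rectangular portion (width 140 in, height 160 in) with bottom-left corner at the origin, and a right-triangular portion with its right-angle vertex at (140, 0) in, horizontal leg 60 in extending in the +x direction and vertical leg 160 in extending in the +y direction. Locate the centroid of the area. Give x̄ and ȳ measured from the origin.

Part | A | x̄ᵢ | ȳᵢ | A·x̄ᵢ | A·ȳᵢ
rectangular portion | 22400.00 | 70.00 | 80.00 | 1568000.00 | 1792000.00
triangular portion | 4800.00 | 160.00 | 53.33 | 768000.00 | 256000.00
Σ | 27200.00 |  |  | 2336000.00 | 2048000.00
x̄ = 2336000.00 / 27200.00 = 85.88 in
ȳ = 2048000.00 / 27200.00 = 75.29 in

x̄ = 85.88 in, ȳ = 75.29 in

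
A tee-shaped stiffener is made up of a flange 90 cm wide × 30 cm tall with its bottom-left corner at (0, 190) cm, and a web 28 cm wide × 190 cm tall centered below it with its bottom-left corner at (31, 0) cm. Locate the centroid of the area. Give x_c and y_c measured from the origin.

x_c = 45.00 cm, y_c = 132.03 cm

Part | A | x̄ᵢ | ȳᵢ | A·x̄ᵢ | A·ȳᵢ
web | 5320.00 | 45.00 | 95.00 | 239400.00 | 505400.00
flange | 2700.00 | 45.00 | 205.00 | 121500.00 | 553500.00
Σ | 8020.00 |  |  | 360900.00 | 1058900.00
x_c = 360900.00 / 8020.00 = 45.00 cm
y_c = 1058900.00 / 8020.00 = 132.03 cm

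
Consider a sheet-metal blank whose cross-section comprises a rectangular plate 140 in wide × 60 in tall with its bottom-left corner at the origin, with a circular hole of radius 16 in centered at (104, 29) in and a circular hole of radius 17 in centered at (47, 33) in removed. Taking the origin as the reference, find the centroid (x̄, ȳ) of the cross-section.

x̄ = 69.03 in, ȳ = 29.71 in

Part | A | x̄ᵢ | ȳᵢ | A·x̄ᵢ | A·ȳᵢ
plate | 8400.00 | 70.00 | 30.00 | 588000.00 | 252000.00
hole 1 | -804.25 | 104.00 | 29.00 | -83641.76 | -23323.18
hole 2 | -907.92 | 47.00 | 33.00 | -42672.25 | -29961.37
Σ | 6687.83 |  |  | 461685.98 | 198715.45
x̄ = 461685.98 / 6687.83 = 69.03 in
ȳ = 198715.45 / 6687.83 = 29.71 in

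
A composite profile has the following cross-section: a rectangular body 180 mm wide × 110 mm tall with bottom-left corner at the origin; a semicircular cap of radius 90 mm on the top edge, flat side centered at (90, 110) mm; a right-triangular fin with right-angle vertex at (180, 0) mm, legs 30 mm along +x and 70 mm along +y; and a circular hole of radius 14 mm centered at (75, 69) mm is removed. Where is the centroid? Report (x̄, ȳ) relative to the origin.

rectangular body: A = 180 × 110 = 19800.00, centroid at (90.00, 55.00).
semicircular top: A = ½π·90² = 12723.45, centroid at (90.00, 148.20).
triangular fin: A = ½·30·70 = 1050.00, centroid at (190.00, 23.33).
hole: A = −π·14² = -615.75, centroid at (75.00, 69.00).
ΣA = 32957.70 mm²
ΣAx̄ = (19800.00)(90.00) + (12723.45)(90.00) + (1050.00)(190.00) + (-615.75)(75.00) = 3080429.11 mm³
ΣAȳ = (19800.00)(55.00) + (12723.45)(148.20) + (1050.00)(23.33) + (-615.75)(69.00) = 2956592.63 mm³
x̄ = 3080429.11 / 32957.70 = 93.47 mm
ȳ = 2956592.63 / 32957.70 = 89.71 mm

x̄ = 93.47 mm, ȳ = 89.71 mm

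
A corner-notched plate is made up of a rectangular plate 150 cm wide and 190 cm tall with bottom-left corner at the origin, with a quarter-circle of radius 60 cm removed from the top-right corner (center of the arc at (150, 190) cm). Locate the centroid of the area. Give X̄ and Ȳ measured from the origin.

X̄ = 69.54 cm, Ȳ = 87.34 cm

plate: A = 150 × 190 = 28500.00, centroid at (75.00, 95.00).
removed quarter-circle: A = −¼π·60² = -2827.43, centroid at (124.54, 164.54).
ΣA = 25672.57 cm², ΣAX̄ = 1785384.99 cm³, ΣAȲ = 2242287.66 cm³.
X̄ = 1785384.99/25672.57 = 69.54 cm; Ȳ = 2242287.66/25672.57 = 87.34 cm.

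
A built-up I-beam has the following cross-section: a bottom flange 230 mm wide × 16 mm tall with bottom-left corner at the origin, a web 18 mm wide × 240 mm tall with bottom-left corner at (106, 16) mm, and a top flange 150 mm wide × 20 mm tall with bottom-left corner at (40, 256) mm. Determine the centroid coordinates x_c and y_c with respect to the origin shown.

x_c = 115.00 mm, y_c = 128.63 mm

bottom flange: A = 230 × 16 = 3680.00, centroid at (115.00, 8.00).
web: A = 18 × 240 = 4320.00, centroid at (115.00, 136.00).
top flange: A = 150 × 20 = 3000.00, centroid at (115.00, 266.00).
ΣA = 11000.00 mm²
ΣAx_c = (3680.00)(115.00) + (4320.00)(115.00) + (3000.00)(115.00) = 1265000.00 mm³
ΣAy_c = (3680.00)(8.00) + (4320.00)(136.00) + (3000.00)(266.00) = 1414960.00 mm³
x_c = 1265000.00 / 11000.00 = 115.00 mm
y_c = 1414960.00 / 11000.00 = 128.63 mm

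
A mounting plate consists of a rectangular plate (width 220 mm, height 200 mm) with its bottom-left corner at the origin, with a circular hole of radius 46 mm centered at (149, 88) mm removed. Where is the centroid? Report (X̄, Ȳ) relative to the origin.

X̄ = 103.06 mm, Ȳ = 102.14 mm

Part | A | x̄ᵢ | ȳᵢ | A·x̄ᵢ | A·ȳᵢ
plate | 44000.00 | 110.00 | 100.00 | 4840000.00 | 4400000.00
hole | -6647.61 | 149.00 | 88.00 | -990493.90 | -584989.68
Σ | 37352.39 |  |  | 3849506.10 | 3815010.32
X̄ = 3849506.10 / 37352.39 = 103.06 mm
Ȳ = 3815010.32 / 37352.39 = 102.14 mm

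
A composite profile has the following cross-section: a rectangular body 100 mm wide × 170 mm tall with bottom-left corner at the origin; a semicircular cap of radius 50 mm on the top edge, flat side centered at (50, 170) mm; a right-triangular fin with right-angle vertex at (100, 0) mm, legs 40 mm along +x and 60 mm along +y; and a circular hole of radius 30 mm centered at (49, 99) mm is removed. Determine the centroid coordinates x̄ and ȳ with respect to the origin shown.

Part | A | x̄ᵢ | ȳᵢ | A·x̄ᵢ | A·ȳᵢ
rectangular body | 17000.00 | 50.00 | 85.00 | 850000.00 | 1445000.00
semicircular top | 3926.99 | 50.00 | 191.22 | 196349.54 | 750921.77
triangular fin | 1200.00 | 113.33 | 20.00 | 136000.00 | 24000.00
hole | -2827.43 | 49.00 | 99.00 | -138544.24 | -279915.91
Σ | 19299.56 |  |  | 1043805.30 | 1940005.87
x̄ = 1043805.30 / 19299.56 = 54.08 mm
ȳ = 1940005.87 / 19299.56 = 100.52 mm

x̄ = 54.08 mm, ȳ = 100.52 mm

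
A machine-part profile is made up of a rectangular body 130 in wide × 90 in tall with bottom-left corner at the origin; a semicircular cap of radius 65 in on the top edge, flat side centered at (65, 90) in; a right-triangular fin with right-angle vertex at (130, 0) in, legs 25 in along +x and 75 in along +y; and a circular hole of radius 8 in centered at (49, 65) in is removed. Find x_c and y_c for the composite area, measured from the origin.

x_c = 68.77 in, y_c = 69.06 in

rectangular body: A = 130 × 90 = 11700.00, centroid at (65.00, 45.00).
semicircular top: A = ½π·65² = 6636.61, centroid at (65.00, 117.59).
triangular fin: A = ½·25·75 = 937.50, centroid at (138.33, 25.00).
hole: A = −π·8² = -201.06, centroid at (49.00, 65.00).
ΣA = 19073.05 in²
ΣAx_c = (11700.00)(65.00) + (6636.61)(65.00) + (937.50)(138.33) + (-201.06)(49.00) = 1311715.41 in³
ΣAy_c = (11700.00)(45.00) + (6636.61)(117.59) + (937.50)(25.00) + (-201.06)(65.00) = 1317247.11 in³
x_c = 1311715.41 / 19073.05 = 68.77 in
y_c = 1317247.11 / 19073.05 = 69.06 in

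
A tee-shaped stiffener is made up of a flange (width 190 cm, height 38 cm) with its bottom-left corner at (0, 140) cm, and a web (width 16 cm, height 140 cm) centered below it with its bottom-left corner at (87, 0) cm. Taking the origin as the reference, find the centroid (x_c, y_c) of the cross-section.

Part | A | x̄ᵢ | ȳᵢ | A·x̄ᵢ | A·ȳᵢ
web | 2240.00 | 95.00 | 70.00 | 212800.00 | 156800.00
flange | 7220.00 | 95.00 | 159.00 | 685900.00 | 1147980.00
Σ | 9460.00 |  |  | 898700.00 | 1304780.00
x_c = 898700.00 / 9460.00 = 95.00 cm
y_c = 1304780.00 / 9460.00 = 137.93 cm

x_c = 95.00 cm, y_c = 137.93 cm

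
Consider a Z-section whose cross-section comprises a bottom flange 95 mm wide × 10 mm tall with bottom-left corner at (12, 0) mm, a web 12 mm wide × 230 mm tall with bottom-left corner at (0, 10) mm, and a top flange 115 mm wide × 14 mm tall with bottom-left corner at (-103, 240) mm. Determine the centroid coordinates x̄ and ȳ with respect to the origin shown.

bottom flange: A = 95 × 10 = 950.00, centroid at (59.50, 5.00).
web: A = 12 × 230 = 2760.00, centroid at (6.00, 125.00).
top flange: A = 115 × 14 = 1610.00, centroid at (-45.50, 247.00).
ΣA = 5320.00 mm²
ΣAx̄ = (950.00)(59.50) + (2760.00)(6.00) + (1610.00)(-45.50) = -170.00 mm³
ΣAȳ = (950.00)(5.00) + (2760.00)(125.00) + (1610.00)(247.00) = 747420.00 mm³
x̄ = -170.00 / 5320.00 = -0.03 mm
ȳ = 747420.00 / 5320.00 = 140.49 mm

x̄ = -0.03 mm, ȳ = 140.49 mm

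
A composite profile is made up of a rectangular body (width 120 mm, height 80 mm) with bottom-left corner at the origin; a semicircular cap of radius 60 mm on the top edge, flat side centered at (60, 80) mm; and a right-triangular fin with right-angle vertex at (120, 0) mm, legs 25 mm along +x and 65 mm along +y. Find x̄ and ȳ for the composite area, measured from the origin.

rectangular body: A = 120 × 80 = 9600.00, centroid at (60.00, 40.00).
semicircular top: A = ½π·60² = 5654.87, centroid at (60.00, 105.46).
triangular fin: A = ½·25·65 = 812.50, centroid at (128.33, 21.67).
ΣA = 16067.37 mm²
ΣAx̄ = (9600.00)(60.00) + (5654.87)(60.00) + (812.50)(128.33) = 1019562.84 mm³
ΣAȳ = (9600.00)(40.00) + (5654.87)(105.46) + (812.50)(21.67) = 997993.51 mm³
x̄ = 1019562.84 / 16067.37 = 63.46 mm
ȳ = 997993.51 / 16067.37 = 62.11 mm

x̄ = 63.46 mm, ȳ = 62.11 mm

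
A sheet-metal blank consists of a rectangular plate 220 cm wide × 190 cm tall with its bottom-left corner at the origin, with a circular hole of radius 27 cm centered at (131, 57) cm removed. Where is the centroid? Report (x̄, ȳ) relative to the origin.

plate: A = 220 × 190 = 41800.00, centroid at (110.00, 95.00).
hole: A = −π·27² = -2290.22, centroid at (131.00, 57.00).
ΣA = 39509.78 cm²
ΣAx̄ = (41800.00)(110.00) + (-2290.22)(131.00) = 4297981.04 cm³
ΣAȳ = (41800.00)(95.00) + (-2290.22)(57.00) = 3840457.40 cm³
x̄ = 4297981.04 / 39509.78 = 108.78 cm
ȳ = 3840457.40 / 39509.78 = 97.20 cm

x̄ = 108.78 cm, ȳ = 97.20 cm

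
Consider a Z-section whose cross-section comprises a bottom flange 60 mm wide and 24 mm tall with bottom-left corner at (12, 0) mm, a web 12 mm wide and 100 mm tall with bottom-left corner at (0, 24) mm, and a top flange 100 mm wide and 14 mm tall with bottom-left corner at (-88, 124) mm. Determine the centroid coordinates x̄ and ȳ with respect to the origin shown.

bottom flange: A = 60 × 24 = 1440.00, centroid at (42.00, 12.00).
web: A = 12 × 100 = 1200.00, centroid at (6.00, 74.00).
top flange: A = 100 × 14 = 1400.00, centroid at (-38.00, 131.00).
ΣA = 4040.00 mm², ΣAx̄ = 14480.00 mm³, ΣAȳ = 289480.00 mm³.
x̄ = 14480.00/4040.00 = 3.58 mm; ȳ = 289480.00/4040.00 = 71.65 mm.

x̄ = 3.58 mm, ȳ = 71.65 mm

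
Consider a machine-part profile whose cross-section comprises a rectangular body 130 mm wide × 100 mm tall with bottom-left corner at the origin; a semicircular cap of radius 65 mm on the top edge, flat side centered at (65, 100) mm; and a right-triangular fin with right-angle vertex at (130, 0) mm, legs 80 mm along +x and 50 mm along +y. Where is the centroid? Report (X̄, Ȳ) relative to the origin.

X̄ = 73.47 mm, Ȳ = 70.72 mm

rectangular body: A = 130 × 100 = 13000.00, centroid at (65.00, 50.00).
semicircular top: A = ½π·65² = 6636.61, centroid at (65.00, 127.59).
triangular fin: A = ½·80·50 = 2000.00, centroid at (156.67, 16.67).
ΣA = 21636.61 mm², ΣAX̄ = 1589713.27 mm³, ΣAȲ = 1530078.11 mm³.
X̄ = 1589713.27/21636.61 = 73.47 mm; Ȳ = 1530078.11/21636.61 = 70.72 mm.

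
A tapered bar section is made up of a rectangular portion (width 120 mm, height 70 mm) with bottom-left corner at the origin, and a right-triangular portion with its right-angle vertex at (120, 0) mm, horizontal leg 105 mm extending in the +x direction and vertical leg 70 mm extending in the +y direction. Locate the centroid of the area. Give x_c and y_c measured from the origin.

rectangular portion: A = 120 × 70 = 8400.00, centroid at (60.00, 35.00).
triangular portion: A = ½·105·70 = 3675.00, centroid at (155.00, 23.33).
ΣA = 12075.00 mm², ΣAx_c = 1073625.00 mm³, ΣAy_c = 379750.00 mm³.
x_c = 1073625.00/12075.00 = 88.91 mm; y_c = 379750.00/12075.00 = 31.45 mm.

x_c = 88.91 mm, y_c = 31.45 mm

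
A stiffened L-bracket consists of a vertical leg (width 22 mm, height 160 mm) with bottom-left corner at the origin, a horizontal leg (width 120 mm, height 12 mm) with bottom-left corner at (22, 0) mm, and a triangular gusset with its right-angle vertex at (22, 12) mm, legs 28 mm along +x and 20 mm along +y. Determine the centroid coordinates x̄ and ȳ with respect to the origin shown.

vertical leg: A = 22 × 160 = 3520.00, centroid at (11.00, 80.00).
horizontal leg: A = 120 × 12 = 1440.00, centroid at (82.00, 6.00).
gusset: A = ½·28·20 = 280.00, centroid at (31.33, 18.67).
ΣA = 5240.00 mm²
ΣAx̄ = (3520.00)(11.00) + (1440.00)(82.00) + (280.00)(31.33) = 165573.33 mm³
ΣAȳ = (3520.00)(80.00) + (1440.00)(6.00) + (280.00)(18.67) = 295466.67 mm³
x̄ = 165573.33 / 5240.00 = 31.60 mm
ȳ = 295466.67 / 5240.00 = 56.39 mm

x̄ = 31.60 mm, ȳ = 56.39 mm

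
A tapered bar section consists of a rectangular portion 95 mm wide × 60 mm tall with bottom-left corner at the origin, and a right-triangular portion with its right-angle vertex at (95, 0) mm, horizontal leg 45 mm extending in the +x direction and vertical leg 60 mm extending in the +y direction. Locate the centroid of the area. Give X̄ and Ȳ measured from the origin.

X̄ = 59.47 mm, Ȳ = 28.09 mm

Part | A | x̄ᵢ | ȳᵢ | A·x̄ᵢ | A·ȳᵢ
rectangular portion | 5700.00 | 47.50 | 30.00 | 270750.00 | 171000.00
triangular portion | 1350.00 | 110.00 | 20.00 | 148500.00 | 27000.00
Σ | 7050.00 |  |  | 419250.00 | 198000.00
X̄ = 419250.00 / 7050.00 = 59.47 mm
Ȳ = 198000.00 / 7050.00 = 28.09 mm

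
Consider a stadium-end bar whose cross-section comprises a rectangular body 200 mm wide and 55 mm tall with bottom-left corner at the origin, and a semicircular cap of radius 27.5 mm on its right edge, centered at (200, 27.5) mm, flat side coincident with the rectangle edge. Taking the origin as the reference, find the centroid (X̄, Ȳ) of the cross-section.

X̄ = 110.88 mm, Ȳ = 27.50 mm

rectangular body: A = 200 × 55 = 11000.00, centroid at (100.00, 27.50).
semicircular end: A = ½π·27.5² = 1187.91, centroid at (211.67, 27.50).
ΣA = 12187.91 mm²
ΣAX̄ = (11000.00)(100.00) + (1187.91)(211.67) = 1351447.53 mm³
ΣAȲ = (11000.00)(27.50) + (1187.91)(27.50) = 335167.65 mm³
X̄ = 1351447.53 / 12187.91 = 110.88 mm
Ȳ = 335167.65 / 12187.91 = 27.50 mm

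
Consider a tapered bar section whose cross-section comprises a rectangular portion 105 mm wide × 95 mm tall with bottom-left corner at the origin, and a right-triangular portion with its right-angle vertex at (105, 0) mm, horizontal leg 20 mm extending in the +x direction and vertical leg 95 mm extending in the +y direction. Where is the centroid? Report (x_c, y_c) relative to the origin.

x_c = 57.64 mm, y_c = 46.12 mm

rectangular portion: A = 105 × 95 = 9975.00, centroid at (52.50, 47.50).
triangular portion: A = ½·20·95 = 950.00, centroid at (111.67, 31.67).
ΣA = 10925.00 mm²
ΣAx_c = (9975.00)(52.50) + (950.00)(111.67) = 629770.83 mm³
ΣAy_c = (9975.00)(47.50) + (950.00)(31.67) = 503895.83 mm³
x_c = 629770.83 / 10925.00 = 57.64 mm
y_c = 503895.83 / 10925.00 = 46.12 mm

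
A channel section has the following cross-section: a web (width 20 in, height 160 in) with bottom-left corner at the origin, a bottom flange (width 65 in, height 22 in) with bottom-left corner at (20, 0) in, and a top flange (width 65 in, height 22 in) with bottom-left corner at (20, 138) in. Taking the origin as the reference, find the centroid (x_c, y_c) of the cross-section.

x_c = 30.06 in, y_c = 80.00 in

web: A = 20 × 160 = 3200.00, centroid at (10.00, 80.00).
bottom flange: A = 65 × 22 = 1430.00, centroid at (52.50, 11.00).
top flange: A = 65 × 22 = 1430.00, centroid at (52.50, 149.00).
ΣA = 6060.00 in², ΣAx_c = 182150.00 in³, ΣAy_c = 484800.00 in³.
x_c = 182150.00/6060.00 = 30.06 in; y_c = 484800.00/6060.00 = 80.00 in.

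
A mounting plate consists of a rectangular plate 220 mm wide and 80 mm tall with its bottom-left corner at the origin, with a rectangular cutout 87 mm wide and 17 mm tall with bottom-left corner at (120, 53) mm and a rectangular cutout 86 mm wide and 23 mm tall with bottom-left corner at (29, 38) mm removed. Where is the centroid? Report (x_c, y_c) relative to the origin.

x_c = 109.72 mm, y_c = 36.42 mm

plate: A = 220 × 80 = 17600.00, centroid at (110.00, 40.00).
hole 1: A = −(87 × 17) = -1479.00, centroid at (163.50, 61.50).
hole 2: A = −(86 × 23) = -1978.00, centroid at (72.00, 49.50).
ΣA = 14143.00 mm²
ΣAx_c = (17600.00)(110.00) + (-1479.00)(163.50) + (-1978.00)(72.00) = 1551767.50 mm³
ΣAy_c = (17600.00)(40.00) + (-1479.00)(61.50) + (-1978.00)(49.50) = 515130.50 mm³
x_c = 1551767.50 / 14143.00 = 109.72 mm
y_c = 515130.50 / 14143.00 = 36.42 mm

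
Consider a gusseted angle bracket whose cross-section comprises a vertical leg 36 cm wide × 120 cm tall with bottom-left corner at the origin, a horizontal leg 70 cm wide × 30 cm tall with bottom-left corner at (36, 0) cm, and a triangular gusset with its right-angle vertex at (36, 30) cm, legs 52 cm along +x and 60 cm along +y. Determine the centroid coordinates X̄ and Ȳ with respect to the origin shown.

vertical leg: A = 36 × 120 = 4320.00, centroid at (18.00, 60.00).
horizontal leg: A = 70 × 30 = 2100.00, centroid at (71.00, 15.00).
gusset: A = ½·52·60 = 1560.00, centroid at (53.33, 50.00).
ΣA = 7980.00 cm², ΣAX̄ = 310060.00 cm³, ΣAȲ = 368700.00 cm³.
X̄ = 310060.00/7980.00 = 38.85 cm; Ȳ = 368700.00/7980.00 = 46.20 cm.

X̄ = 38.85 cm, Ȳ = 46.20 cm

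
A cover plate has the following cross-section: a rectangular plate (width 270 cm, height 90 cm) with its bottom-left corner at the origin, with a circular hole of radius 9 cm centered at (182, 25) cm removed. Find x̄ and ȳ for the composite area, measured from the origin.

x̄ = 134.50 cm, ȳ = 45.21 cm

plate: A = 270 × 90 = 24300.00, centroid at (135.00, 45.00).
hole: A = −π·9² = -254.47, centroid at (182.00, 25.00).
ΣA = 24045.53 cm²
ΣAx̄ = (24300.00)(135.00) + (-254.47)(182.00) = 3234186.64 cm³
ΣAȳ = (24300.00)(45.00) + (-254.47)(25.00) = 1087138.27 cm³
x̄ = 3234186.64 / 24045.53 = 134.50 cm
ȳ = 1087138.27 / 24045.53 = 45.21 cm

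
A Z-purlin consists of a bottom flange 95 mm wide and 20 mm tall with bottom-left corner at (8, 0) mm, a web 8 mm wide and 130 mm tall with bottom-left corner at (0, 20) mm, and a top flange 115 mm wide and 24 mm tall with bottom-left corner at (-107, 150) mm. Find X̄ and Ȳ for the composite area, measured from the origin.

X̄ = -4.74 mm, Ȳ = 97.28 mm

Part | A | x̄ᵢ | ȳᵢ | A·x̄ᵢ | A·ȳᵢ
bottom flange | 1900.00 | 55.50 | 10.00 | 105450.00 | 19000.00
web | 1040.00 | 4.00 | 85.00 | 4160.00 | 88400.00
top flange | 2760.00 | -49.50 | 162.00 | -136620.00 | 447120.00
Σ | 5700.00 |  |  | -27010.00 | 554520.00
X̄ = -27010.00 / 5700.00 = -4.74 mm
Ȳ = 554520.00 / 5700.00 = 97.28 mm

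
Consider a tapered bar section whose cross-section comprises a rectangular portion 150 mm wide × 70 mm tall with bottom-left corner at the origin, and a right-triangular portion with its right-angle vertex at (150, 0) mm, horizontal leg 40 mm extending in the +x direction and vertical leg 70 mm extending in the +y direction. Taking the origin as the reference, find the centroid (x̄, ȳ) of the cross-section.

x̄ = 85.39 mm, ȳ = 33.63 mm

Part | A | x̄ᵢ | ȳᵢ | A·x̄ᵢ | A·ȳᵢ
rectangular portion | 10500.00 | 75.00 | 35.00 | 787500.00 | 367500.00
triangular portion | 1400.00 | 163.33 | 23.33 | 228666.67 | 32666.67
Σ | 11900.00 |  |  | 1016166.67 | 400166.67
x̄ = 1016166.67 / 11900.00 = 85.39 mm
ȳ = 400166.67 / 11900.00 = 33.63 mm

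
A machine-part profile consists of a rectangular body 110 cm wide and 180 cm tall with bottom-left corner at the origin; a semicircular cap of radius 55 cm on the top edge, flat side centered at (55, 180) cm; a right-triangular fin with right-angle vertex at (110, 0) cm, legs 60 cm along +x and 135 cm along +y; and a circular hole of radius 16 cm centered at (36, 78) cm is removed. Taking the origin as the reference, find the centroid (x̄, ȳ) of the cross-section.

Part | A | x̄ᵢ | ȳᵢ | A·x̄ᵢ | A·ȳᵢ
rectangular body | 19800.00 | 55.00 | 90.00 | 1089000.00 | 1782000.00
semicircular top | 4751.66 | 55.00 | 203.34 | 261341.24 | 966215.27
triangular fin | 4050.00 | 130.00 | 45.00 | 526500.00 | 182250.00
hole | -804.25 | 36.00 | 78.00 | -28952.92 | -62731.32
Σ | 27797.41 |  |  | 1847888.32 | 2867733.94
x̄ = 1847888.32 / 27797.41 = 66.48 cm
ȳ = 2867733.94 / 27797.41 = 103.17 cm

x̄ = 66.48 cm, ȳ = 103.17 cm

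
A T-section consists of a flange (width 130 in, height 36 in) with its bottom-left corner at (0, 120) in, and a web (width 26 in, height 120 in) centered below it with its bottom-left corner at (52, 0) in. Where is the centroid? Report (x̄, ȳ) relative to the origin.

web: A = 26 × 120 = 3120.00, centroid at (65.00, 60.00).
flange: A = 130 × 36 = 4680.00, centroid at (65.00, 138.00).
ΣA = 7800.00 in², ΣAx̄ = 507000.00 in³, ΣAȳ = 833040.00 in³.
x̄ = 507000.00/7800.00 = 65.00 in; ȳ = 833040.00/7800.00 = 106.80 in.

x̄ = 65.00 in, ȳ = 106.80 in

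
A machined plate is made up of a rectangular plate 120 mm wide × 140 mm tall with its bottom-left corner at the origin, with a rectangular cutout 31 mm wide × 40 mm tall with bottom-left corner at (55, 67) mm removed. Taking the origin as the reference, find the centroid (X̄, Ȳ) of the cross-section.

X̄ = 59.16 mm, Ȳ = 68.65 mm

plate: A = 120 × 140 = 16800.00, centroid at (60.00, 70.00).
hole: A = −(31 × 40) = -1240.00, centroid at (70.50, 87.00).
ΣA = 15560.00 mm², ΣAX̄ = 920580.00 mm³, ΣAȲ = 1068120.00 mm³.
X̄ = 920580.00/15560.00 = 59.16 mm; Ȳ = 1068120.00/15560.00 = 68.65 mm.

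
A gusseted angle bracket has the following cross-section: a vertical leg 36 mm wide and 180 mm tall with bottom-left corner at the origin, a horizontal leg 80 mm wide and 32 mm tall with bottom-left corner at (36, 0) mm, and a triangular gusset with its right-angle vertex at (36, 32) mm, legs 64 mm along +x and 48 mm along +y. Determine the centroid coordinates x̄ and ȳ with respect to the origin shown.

x̄ = 37.75 mm, ȳ = 65.99 mm

vertical leg: A = 36 × 180 = 6480.00, centroid at (18.00, 90.00).
horizontal leg: A = 80 × 32 = 2560.00, centroid at (76.00, 16.00).
gusset: A = ½·64·48 = 1536.00, centroid at (57.33, 48.00).
ΣA = 10576.00 mm², ΣAx̄ = 399264.00 mm³, ΣAȳ = 697888.00 mm³.
x̄ = 399264.00/10576.00 = 37.75 mm; ȳ = 697888.00/10576.00 = 65.99 mm.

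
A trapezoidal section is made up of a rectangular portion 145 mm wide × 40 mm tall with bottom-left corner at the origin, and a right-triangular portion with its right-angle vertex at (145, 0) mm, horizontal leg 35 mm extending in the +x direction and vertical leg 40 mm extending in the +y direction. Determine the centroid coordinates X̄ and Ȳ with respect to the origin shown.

Part | A | x̄ᵢ | ȳᵢ | A·x̄ᵢ | A·ȳᵢ
rectangular portion | 5800.00 | 72.50 | 20.00 | 420500.00 | 116000.00
triangular portion | 700.00 | 156.67 | 13.33 | 109666.67 | 9333.33
Σ | 6500.00 |  |  | 530166.67 | 125333.33
X̄ = 530166.67 / 6500.00 = 81.56 mm
Ȳ = 125333.33 / 6500.00 = 19.28 mm

X̄ = 81.56 mm, Ȳ = 19.28 mm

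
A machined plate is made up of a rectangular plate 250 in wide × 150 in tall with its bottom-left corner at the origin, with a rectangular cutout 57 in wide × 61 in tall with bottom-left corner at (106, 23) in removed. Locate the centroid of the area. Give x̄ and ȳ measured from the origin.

x̄ = 124.03 in, ȳ = 77.20 in

Part | A | x̄ᵢ | ȳᵢ | A·x̄ᵢ | A·ȳᵢ
plate | 37500.00 | 125.00 | 75.00 | 4687500.00 | 2812500.00
hole | -3477.00 | 134.50 | 53.50 | -467656.50 | -186019.50
Σ | 34023.00 |  |  | 4219843.50 | 2626480.50
x̄ = 4219843.50 / 34023.00 = 124.03 in
ȳ = 2626480.50 / 34023.00 = 77.20 in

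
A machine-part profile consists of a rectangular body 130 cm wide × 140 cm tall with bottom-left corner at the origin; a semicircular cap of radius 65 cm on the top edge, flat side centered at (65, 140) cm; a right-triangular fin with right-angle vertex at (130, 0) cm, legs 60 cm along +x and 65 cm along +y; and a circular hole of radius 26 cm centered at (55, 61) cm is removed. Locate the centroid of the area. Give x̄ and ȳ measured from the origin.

x̄ = 72.58 cm, ȳ = 93.21 cm

rectangular body: A = 130 × 140 = 18200.00, centroid at (65.00, 70.00).
semicircular top: A = ½π·65² = 6636.61, centroid at (65.00, 167.59).
triangular fin: A = ½·60·65 = 1950.00, centroid at (150.00, 21.67).
hole: A = −π·26² = -2123.72, centroid at (55.00, 61.00).
ΣA = 24662.90 cm², ΣAx̄ = 1790075.53 cm³, ΣAȳ = 2298912.65 cm³.
x̄ = 1790075.53/24662.90 = 72.58 cm; ȳ = 2298912.65/24662.90 = 93.21 cm.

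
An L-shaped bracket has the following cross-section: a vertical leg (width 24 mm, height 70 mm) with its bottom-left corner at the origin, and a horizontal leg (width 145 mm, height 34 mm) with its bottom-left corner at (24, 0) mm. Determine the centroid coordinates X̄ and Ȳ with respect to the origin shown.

vertical leg: A = 24 × 70 = 1680.00, centroid at (12.00, 35.00).
horizontal leg: A = 145 × 34 = 4930.00, centroid at (96.50, 17.00).
ΣA = 6610.00 mm², ΣAX̄ = 495905.00 mm³, ΣAȲ = 142610.00 mm³.
X̄ = 495905.00/6610.00 = 75.02 mm; Ȳ = 142610.00/6610.00 = 21.57 mm.

X̄ = 75.02 mm, Ȳ = 21.57 mm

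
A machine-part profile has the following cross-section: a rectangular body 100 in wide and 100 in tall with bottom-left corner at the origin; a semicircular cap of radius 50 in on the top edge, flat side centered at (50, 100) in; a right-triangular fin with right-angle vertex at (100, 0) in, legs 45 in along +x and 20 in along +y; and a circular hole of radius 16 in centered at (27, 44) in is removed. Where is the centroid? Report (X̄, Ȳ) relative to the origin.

Part | A | x̄ᵢ | ȳᵢ | A·x̄ᵢ | A·ȳᵢ
rectangular body | 10000.00 | 50.00 | 50.00 | 500000.00 | 500000.00
semicircular top | 3926.99 | 50.00 | 121.22 | 196349.54 | 476032.42
triangular fin | 450.00 | 115.00 | 6.67 | 51750.00 | 3000.00
hole | -804.25 | 27.00 | 44.00 | -21714.69 | -35386.90
Σ | 13572.74 |  |  | 726384.85 | 943645.52
X̄ = 726384.85 / 13572.74 = 53.52 in
Ȳ = 943645.52 / 13572.74 = 69.53 in

X̄ = 53.52 in, Ȳ = 69.53 in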